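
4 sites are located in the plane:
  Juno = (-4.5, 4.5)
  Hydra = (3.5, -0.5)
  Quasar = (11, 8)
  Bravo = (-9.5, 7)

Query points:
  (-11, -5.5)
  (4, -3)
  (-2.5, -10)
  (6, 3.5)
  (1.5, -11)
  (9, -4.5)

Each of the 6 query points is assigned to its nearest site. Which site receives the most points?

(-11, -5.5) — d² to each: Juno:142.25, Hydra:235.25, Quasar:666.25, Bravo:158.5 → nearest is Juno
(4, -3) — d² to each: Juno:128.5, Hydra:6.5, Quasar:170, Bravo:282.25 → nearest is Hydra
(-2.5, -10) — d² to each: Juno:214.25, Hydra:126.25, Quasar:506.25, Bravo:338 → nearest is Hydra
(6, 3.5) — d² to each: Juno:111.25, Hydra:22.25, Quasar:45.25, Bravo:252.5 → nearest is Hydra
(1.5, -11) — d² to each: Juno:276.25, Hydra:114.25, Quasar:451.25, Bravo:445 → nearest is Hydra
(9, -4.5) — d² to each: Juno:263.25, Hydra:46.25, Quasar:160.25, Bravo:474.5 → nearest is Hydra
Tally — Juno:1, Hydra:5. Hydra captures the most (5).

Hydra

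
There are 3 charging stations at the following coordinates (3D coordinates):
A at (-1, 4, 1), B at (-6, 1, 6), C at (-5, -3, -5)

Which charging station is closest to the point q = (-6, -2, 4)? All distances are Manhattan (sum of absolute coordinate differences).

B

d(q,A) = |-6−(-1)| + |-2−4| + |4−1| = 5 + 6 + 3 = 14
d(q,B) = |-6−(-6)| + |-2−1| + |4−6| = 0 + 3 + 2 = 5
d(q,C) = |-6−(-5)| + |-2−(-3)| + |4−(-5)| = 1 + 1 + 9 = 11
The smallest is to B, so q lies in the Voronoi region of B.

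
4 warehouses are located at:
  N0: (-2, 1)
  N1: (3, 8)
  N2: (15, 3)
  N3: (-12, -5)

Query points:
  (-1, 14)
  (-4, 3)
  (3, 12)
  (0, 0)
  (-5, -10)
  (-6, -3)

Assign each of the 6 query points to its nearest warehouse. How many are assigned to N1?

(-1, 14) — d² to each: N0:170, N1:52, N2:377, N3:482 → nearest is N1
(-4, 3) — d² to each: N0:8, N1:74, N2:361, N3:128 → nearest is N0
(3, 12) — d² to each: N0:146, N1:16, N2:225, N3:514 → nearest is N1
(0, 0) — d² to each: N0:5, N1:73, N2:234, N3:169 → nearest is N0
(-5, -10) — d² to each: N0:130, N1:388, N2:569, N3:74 → nearest is N3
(-6, -3) — d² to each: N0:32, N1:202, N2:477, N3:40 → nearest is N0
2 of the 6 points have N1 as nearest.

2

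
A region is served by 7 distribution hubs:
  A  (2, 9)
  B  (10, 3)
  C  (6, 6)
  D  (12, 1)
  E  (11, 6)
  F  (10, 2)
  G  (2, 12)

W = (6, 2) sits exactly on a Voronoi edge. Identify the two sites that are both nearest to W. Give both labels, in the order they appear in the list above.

Squared distances from W to each site:
|WA|² = 16 + 49 = 65
|WB|² = 16 + 1 = 17
|WC|² = 0 + 16 = 16
|WD|² = 36 + 1 = 37
|WE|² = 25 + 16 = 41
|WF|² = 16 + 0 = 16
|WG|² = 16 + 100 = 116
W is equidistant from C and F (both at squared distance 16), and every other site is strictly farther — so W lies on the C–F Voronoi edge.

C and F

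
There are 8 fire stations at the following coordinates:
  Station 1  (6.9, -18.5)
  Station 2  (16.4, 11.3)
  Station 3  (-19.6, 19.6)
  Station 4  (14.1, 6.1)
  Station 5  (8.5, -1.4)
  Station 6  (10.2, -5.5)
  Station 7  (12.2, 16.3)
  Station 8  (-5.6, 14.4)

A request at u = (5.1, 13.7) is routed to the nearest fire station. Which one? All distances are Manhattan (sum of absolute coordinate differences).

Station 7

d(u, Station 1) = |5.1−6.9| + |13.7−(-18.5)| = 1.8 + 32.2 = 34
d(u, Station 2) = |5.1−16.4| + |13.7−11.3| = 11.3 + 2.4 = 13.7
d(u, Station 3) = |5.1−(-19.6)| + |13.7−19.6| = 24.7 + 5.9 = 30.6
d(u, Station 4) = |5.1−14.1| + |13.7−6.1| = 9 + 7.6 = 16.6
d(u, Station 5) = |5.1−8.5| + |13.7−(-1.4)| = 3.4 + 15.1 = 18.5
d(u, Station 6) = |5.1−10.2| + |13.7−(-5.5)| = 5.1 + 19.2 = 24.3
d(u, Station 7) = |5.1−12.2| + |13.7−16.3| = 7.1 + 2.6 = 9.7
d(u, Station 8) = |5.1−(-5.6)| + |13.7−14.4| = 10.7 + 0.7 = 11.4
The smallest is to Station 7, so u lies in the Voronoi region of Station 7.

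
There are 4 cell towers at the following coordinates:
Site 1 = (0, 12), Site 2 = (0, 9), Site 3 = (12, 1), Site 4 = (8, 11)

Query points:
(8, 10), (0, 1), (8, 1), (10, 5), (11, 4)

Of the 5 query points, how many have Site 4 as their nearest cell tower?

(8, 10) — d² to each: Site 1:68, Site 2:65, Site 3:97, Site 4:1 → nearest is Site 4
(0, 1) — d² to each: Site 1:121, Site 2:64, Site 3:144, Site 4:164 → nearest is Site 2
(8, 1) — d² to each: Site 1:185, Site 2:128, Site 3:16, Site 4:100 → nearest is Site 3
(10, 5) — d² to each: Site 1:149, Site 2:116, Site 3:20, Site 4:40 → nearest is Site 3
(11, 4) — d² to each: Site 1:185, Site 2:146, Site 3:10, Site 4:58 → nearest is Site 3
1 of the 5 points has Site 4 as nearest.

1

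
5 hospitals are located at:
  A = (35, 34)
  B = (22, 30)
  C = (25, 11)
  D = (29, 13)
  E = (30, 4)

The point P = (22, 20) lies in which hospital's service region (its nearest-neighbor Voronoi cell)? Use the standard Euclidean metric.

C

Squared Euclidean distances:
|PA|² = 169 + 196 = 365
|PB|² = 0 + 100 = 100
|PC|² = 9 + 81 = 90
|PD|² = 49 + 49 = 98
|PE|² = 64 + 256 = 320
Minimum is at C.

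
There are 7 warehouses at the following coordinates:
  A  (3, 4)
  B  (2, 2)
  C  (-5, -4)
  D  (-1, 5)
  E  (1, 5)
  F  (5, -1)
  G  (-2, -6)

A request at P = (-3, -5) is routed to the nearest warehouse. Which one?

Compare squared distances (the ordering matches that of the actual distances):
|PA|² = (-3−3)² + (-5−4)² = 36 + 81 = 117
|PB|² = (-3−2)² + (-5−2)² = 25 + 49 = 74
|PC|² = (-3−(-5))² + (-5−(-4))² = 4 + 1 = 5
|PD|² = (-3−(-1))² + (-5−5)² = 4 + 100 = 104
|PE|² = (-3−1)² + (-5−5)² = 16 + 100 = 116
|PF|² = (-3−5)² + (-5−(-1))² = 64 + 16 = 80
|PG|² = (-3−(-2))² + (-5−(-6))² = 1 + 1 = 2
The smallest is to G, so P lies in the Voronoi region of G.

G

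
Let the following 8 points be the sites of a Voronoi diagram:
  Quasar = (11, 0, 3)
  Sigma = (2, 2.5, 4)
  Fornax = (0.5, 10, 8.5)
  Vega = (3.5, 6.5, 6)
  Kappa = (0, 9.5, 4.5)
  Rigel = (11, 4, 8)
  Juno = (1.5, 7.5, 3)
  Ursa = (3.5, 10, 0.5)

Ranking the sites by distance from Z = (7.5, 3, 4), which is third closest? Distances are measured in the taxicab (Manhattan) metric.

d(Z, Quasar) = |7.5−11| + |3−0| + |4−3| = 3.5 + 3 + 1 = 7.5
d(Z, Sigma) = |7.5−2| + |3−2.5| + |4−4| = 5.5 + 0.5 + 0 = 6
d(Z, Fornax) = |7.5−0.5| + |3−10| + |4−8.5| = 7 + 7 + 4.5 = 18.5
d(Z, Vega) = |7.5−3.5| + |3−6.5| + |4−6| = 4 + 3.5 + 2 = 9.5
d(Z, Kappa) = |7.5−0| + |3−9.5| + |4−4.5| = 7.5 + 6.5 + 0.5 = 14.5
d(Z, Rigel) = |7.5−11| + |3−4| + |4−8| = 3.5 + 1 + 4 = 8.5
d(Z, Juno) = |7.5−1.5| + |3−7.5| + |4−3| = 6 + 4.5 + 1 = 11.5
d(Z, Ursa) = |7.5−3.5| + |3−10| + |4−0.5| = 4 + 7 + 3.5 = 14.5
Sorted ascending: Sigma, Quasar, Rigel, Vega, … — the third-nearest is Rigel.

Rigel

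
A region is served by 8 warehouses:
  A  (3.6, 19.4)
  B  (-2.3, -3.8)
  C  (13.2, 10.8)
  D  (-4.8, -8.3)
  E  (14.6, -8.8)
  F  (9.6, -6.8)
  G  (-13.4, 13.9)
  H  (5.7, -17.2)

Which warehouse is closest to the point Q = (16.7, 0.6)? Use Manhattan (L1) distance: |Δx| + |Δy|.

d(Q,A) = |16.7−3.6| + |0.6−19.4| = 13.1 + 18.8 = 31.9
d(Q,B) = |16.7−(-2.3)| + |0.6−(-3.8)| = 19 + 4.4 = 23.4
d(Q,C) = |16.7−13.2| + |0.6−10.8| = 3.5 + 10.2 = 13.7
d(Q,D) = |16.7−(-4.8)| + |0.6−(-8.3)| = 21.5 + 8.9 = 30.4
d(Q,E) = |16.7−14.6| + |0.6−(-8.8)| = 2.1 + 9.4 = 11.5
d(Q,F) = |16.7−9.6| + |0.6−(-6.8)| = 7.1 + 7.4 = 14.5
d(Q,G) = |16.7−(-13.4)| + |0.6−13.9| = 30.1 + 13.3 = 43.4
d(Q,H) = |16.7−5.7| + |0.6−(-17.2)| = 11 + 17.8 = 28.8
E is nearest.

E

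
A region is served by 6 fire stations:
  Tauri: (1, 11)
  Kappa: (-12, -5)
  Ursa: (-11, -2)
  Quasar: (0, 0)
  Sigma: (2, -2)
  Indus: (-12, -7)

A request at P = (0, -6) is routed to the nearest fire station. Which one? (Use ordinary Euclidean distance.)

Since √ is increasing, it suffices to compare squared distances:
d²(P, Tauri) = (0−1)² + (-6−11)² = 1 + 289 = 290
d²(P, Kappa) = (0−(-12))² + (-6−(-5))² = 144 + 1 = 145
d²(P, Ursa) = (0−(-11))² + (-6−(-2))² = 121 + 16 = 137
d²(P, Quasar) = (0−0)² + (-6−0)² = 0 + 36 = 36
d²(P, Sigma) = (0−2)² + (-6−(-2))² = 4 + 16 = 20
d²(P, Indus) = (0−(-12))² + (-6−(-7))² = 144 + 1 = 145
The smallest is to Sigma, so P lies in the Voronoi region of Sigma.

Sigma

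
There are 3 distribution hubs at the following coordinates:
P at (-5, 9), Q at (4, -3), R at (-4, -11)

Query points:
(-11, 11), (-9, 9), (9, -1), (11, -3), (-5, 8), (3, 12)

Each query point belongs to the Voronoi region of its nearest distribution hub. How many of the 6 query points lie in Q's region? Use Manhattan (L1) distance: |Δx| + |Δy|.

(-11, 11) — d to each: P:8, Q:29, R:29 → nearest is P
(-9, 9) — d to each: P:4, Q:25, R:25 → nearest is P
(9, -1) — d to each: P:24, Q:7, R:23 → nearest is Q
(11, -3) — d to each: P:28, Q:7, R:23 → nearest is Q
(-5, 8) — d to each: P:1, Q:20, R:20 → nearest is P
(3, 12) — d to each: P:11, Q:16, R:30 → nearest is P
2 of the 6 points have Q as nearest.

2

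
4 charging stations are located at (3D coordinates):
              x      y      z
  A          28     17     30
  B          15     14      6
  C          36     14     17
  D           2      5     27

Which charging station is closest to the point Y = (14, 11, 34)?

D

Since √ is increasing, it suffices to compare squared distances:
|YA|² = (14−28)² + (11−17)² + (34−30)² = 196 + 36 + 16 = 248
|YB|² = (14−15)² + (11−14)² + (34−6)² = 1 + 9 + 784 = 794
|YC|² = (14−36)² + (11−14)² + (34−17)² = 484 + 9 + 289 = 782
|YD|² = (14−2)² + (11−5)² + (34−27)² = 144 + 36 + 49 = 229
Minimum is at D.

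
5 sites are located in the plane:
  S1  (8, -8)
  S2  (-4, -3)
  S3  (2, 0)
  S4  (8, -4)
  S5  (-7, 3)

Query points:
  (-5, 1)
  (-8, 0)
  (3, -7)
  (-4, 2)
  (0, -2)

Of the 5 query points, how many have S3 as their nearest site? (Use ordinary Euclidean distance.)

1

(-5, 1) — d² to each: S1:250, S2:17, S3:50, S4:194, S5:8 → nearest is S5
(-8, 0) — d² to each: S1:320, S2:25, S3:100, S4:272, S5:10 → nearest is S5
(3, -7) — d² to each: S1:26, S2:65, S3:50, S4:34, S5:200 → nearest is S1
(-4, 2) — d² to each: S1:244, S2:25, S3:40, S4:180, S5:10 → nearest is S5
(0, -2) — d² to each: S1:100, S2:17, S3:8, S4:68, S5:74 → nearest is S3
1 of the 5 points has S3 as nearest.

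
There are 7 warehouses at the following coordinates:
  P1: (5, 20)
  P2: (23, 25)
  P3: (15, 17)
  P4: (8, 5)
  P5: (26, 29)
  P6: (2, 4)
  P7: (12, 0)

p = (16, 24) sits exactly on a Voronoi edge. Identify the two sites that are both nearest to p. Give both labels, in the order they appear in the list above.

P2 and P3

Squared distances from p to each site:
|pP1|² = (16−5)² + (24−20)² = 121 + 16 = 137
|pP2|² = (16−23)² + (24−25)² = 49 + 1 = 50
|pP3|² = (16−15)² + (24−17)² = 1 + 49 = 50
|pP4|² = (16−8)² + (24−5)² = 64 + 361 = 425
|pP5|² = (16−26)² + (24−29)² = 100 + 25 = 125
|pP6|² = (16−2)² + (24−4)² = 196 + 400 = 596
|pP7|² = (16−12)² + (24−0)² = 16 + 576 = 592
p is equidistant from P2 and P3 (both at squared distance 50), and every other site is strictly farther — so p lies on the P2–P3 Voronoi edge.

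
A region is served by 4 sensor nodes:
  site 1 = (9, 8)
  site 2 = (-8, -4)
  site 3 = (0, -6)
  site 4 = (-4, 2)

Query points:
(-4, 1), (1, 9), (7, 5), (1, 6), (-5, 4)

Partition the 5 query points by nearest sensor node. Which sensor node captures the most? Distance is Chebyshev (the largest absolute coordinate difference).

site 4

(-4, 1) — d to each: site 1:13, site 2:5, site 3:7, site 4:1 → nearest is site 4
(1, 9) — d to each: site 1:8, site 2:13, site 3:15, site 4:7 → nearest is site 4
(7, 5) — d to each: site 1:3, site 2:15, site 3:11, site 4:11 → nearest is site 1
(1, 6) — d to each: site 1:8, site 2:10, site 3:12, site 4:5 → nearest is site 4
(-5, 4) — d to each: site 1:14, site 2:8, site 3:10, site 4:2 → nearest is site 4
Tally — site 1:1, site 4:4. site 4 captures the most (4).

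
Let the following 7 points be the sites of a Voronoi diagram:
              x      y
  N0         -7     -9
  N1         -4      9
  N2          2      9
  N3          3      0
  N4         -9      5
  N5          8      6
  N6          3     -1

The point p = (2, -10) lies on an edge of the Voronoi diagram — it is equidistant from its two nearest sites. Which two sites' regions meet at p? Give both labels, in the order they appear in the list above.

Squared distances from p to each site:
|pN0|² = (2−(-7))² + (-10−(-9))² = 81 + 1 = 82
|pN1|² = (2−(-4))² + (-10−9)² = 36 + 361 = 397
|pN2|² = (2−2)² + (-10−9)² = 0 + 361 = 361
|pN3|² = (2−3)² + (-10−0)² = 1 + 100 = 101
|pN4|² = (2−(-9))² + (-10−5)² = 121 + 225 = 346
|pN5|² = (2−8)² + (-10−6)² = 36 + 256 = 292
|pN6|² = (2−3)² + (-10−(-1))² = 1 + 81 = 82
p is equidistant from N0 and N6 (both at squared distance 82), and every other site is strictly farther — so p lies on the N0–N6 Voronoi edge.

N0 and N6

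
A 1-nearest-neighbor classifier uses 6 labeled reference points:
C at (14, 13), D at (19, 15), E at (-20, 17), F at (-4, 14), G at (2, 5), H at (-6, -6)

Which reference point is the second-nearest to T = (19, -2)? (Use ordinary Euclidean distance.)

Compare squared distances (the ordering matches that of the actual distances):
|TC|² = 25 + 225 = 250
|TD|² = 0 + 289 = 289
|TE|² = 1521 + 361 = 1882
|TF|² = 529 + 256 = 785
|TG|² = 289 + 49 = 338
|TH|² = 625 + 16 = 641
Sorted ascending: C, D, G, … — the second-nearest is D.

D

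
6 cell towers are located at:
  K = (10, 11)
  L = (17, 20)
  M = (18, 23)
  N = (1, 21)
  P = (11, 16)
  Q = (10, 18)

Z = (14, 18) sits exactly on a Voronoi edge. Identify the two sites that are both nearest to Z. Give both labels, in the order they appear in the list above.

Squared distances from Z to each site:
|ZK|² = (14−10)² + (18−11)² = 16 + 49 = 65
|ZL|² = (14−17)² + (18−20)² = 9 + 4 = 13
|ZM|² = (14−18)² + (18−23)² = 16 + 25 = 41
|ZN|² = (14−1)² + (18−21)² = 169 + 9 = 178
|ZP|² = (14−11)² + (18−16)² = 9 + 4 = 13
|ZQ|² = (14−10)² + (18−18)² = 16 + 0 = 16
Z is equidistant from L and P (both at squared distance 13), and every other site is strictly farther — so Z lies on the L–P Voronoi edge.

L and P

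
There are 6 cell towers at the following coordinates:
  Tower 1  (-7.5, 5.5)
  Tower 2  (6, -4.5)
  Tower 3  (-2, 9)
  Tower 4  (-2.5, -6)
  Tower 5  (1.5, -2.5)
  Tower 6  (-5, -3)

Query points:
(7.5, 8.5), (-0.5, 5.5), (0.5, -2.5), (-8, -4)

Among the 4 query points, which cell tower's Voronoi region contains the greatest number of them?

Tower 3

(7.5, 8.5) — d² to each: Tower 1:234, Tower 2:171.25, Tower 3:90.5, Tower 4:310.25, Tower 5:157, Tower 6:288.5 → nearest is Tower 3
(-0.5, 5.5) — d² to each: Tower 1:49, Tower 2:142.25, Tower 3:14.5, Tower 4:136.25, Tower 5:68, Tower 6:92.5 → nearest is Tower 3
(0.5, -2.5) — d² to each: Tower 1:128, Tower 2:34.25, Tower 3:138.5, Tower 4:21.25, Tower 5:1, Tower 6:30.5 → nearest is Tower 5
(-8, -4) — d² to each: Tower 1:90.5, Tower 2:196.25, Tower 3:205, Tower 4:34.25, Tower 5:92.5, Tower 6:10 → nearest is Tower 6
Tally — Tower 3:2, Tower 5:1, Tower 6:1. Tower 3 captures the most (2).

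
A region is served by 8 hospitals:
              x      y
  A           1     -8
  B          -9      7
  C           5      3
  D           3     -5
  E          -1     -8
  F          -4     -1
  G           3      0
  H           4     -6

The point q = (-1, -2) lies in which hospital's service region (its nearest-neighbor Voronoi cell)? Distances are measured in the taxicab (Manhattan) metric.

F

d(q,A) = 2 + 6 = 8
d(q,B) = 8 + 9 = 17
d(q,C) = 6 + 5 = 11
d(q,D) = 4 + 3 = 7
d(q,E) = 0 + 6 = 6
d(q,F) = 3 + 1 = 4
d(q,G) = 4 + 2 = 6
d(q,H) = 5 + 4 = 9
F is nearest.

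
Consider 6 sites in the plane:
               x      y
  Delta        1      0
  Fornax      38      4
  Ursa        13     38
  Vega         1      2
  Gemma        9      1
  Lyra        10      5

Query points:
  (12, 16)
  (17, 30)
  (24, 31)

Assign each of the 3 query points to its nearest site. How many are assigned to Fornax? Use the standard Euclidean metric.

0

(12, 16) — d² to each: Delta:377, Fornax:820, Ursa:485, Vega:317, Gemma:234, Lyra:125 → nearest is Lyra
(17, 30) — d² to each: Delta:1156, Fornax:1117, Ursa:80, Vega:1040, Gemma:905, Lyra:674 → nearest is Ursa
(24, 31) — d² to each: Delta:1490, Fornax:925, Ursa:170, Vega:1370, Gemma:1125, Lyra:872 → nearest is Ursa
0 of the 3 points have Fornax as nearest.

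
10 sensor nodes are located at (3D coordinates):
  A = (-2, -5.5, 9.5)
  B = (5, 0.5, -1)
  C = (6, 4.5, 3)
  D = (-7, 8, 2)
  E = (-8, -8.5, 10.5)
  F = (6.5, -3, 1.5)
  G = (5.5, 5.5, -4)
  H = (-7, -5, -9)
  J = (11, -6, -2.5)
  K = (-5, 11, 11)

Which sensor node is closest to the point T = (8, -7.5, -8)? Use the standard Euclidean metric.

J

Since √ is increasing, it suffices to compare squared distances:
|TA|² = 100 + 4 + 306.25 = 410.25
|TB|² = 9 + 64 + 49 = 122
|TC|² = 4 + 144 + 121 = 269
|TD|² = 225 + 240.25 + 100 = 565.25
|TE|² = 256 + 1 + 342.25 = 599.25
|TF|² = 2.25 + 20.25 + 90.25 = 112.75
|TG|² = 6.25 + 169 + 16 = 191.25
|TH|² = 225 + 6.25 + 1 = 232.25
|TJ|² = 9 + 2.25 + 30.25 = 41.5
|TK|² = 169 + 342.25 + 361 = 872.25
Minimum is at J.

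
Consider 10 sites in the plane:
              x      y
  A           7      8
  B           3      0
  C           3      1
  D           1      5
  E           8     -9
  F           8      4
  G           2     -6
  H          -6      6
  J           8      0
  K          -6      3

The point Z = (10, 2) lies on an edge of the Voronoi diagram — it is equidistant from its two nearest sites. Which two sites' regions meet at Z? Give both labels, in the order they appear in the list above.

Squared distances from Z to each site:
|ZA|² = 9 + 36 = 45
|ZB|² = 49 + 4 = 53
|ZC|² = 49 + 1 = 50
|ZD|² = 81 + 9 = 90
|ZE|² = 4 + 121 = 125
|ZF|² = 4 + 4 = 8
|ZG|² = 64 + 64 = 128
|ZH|² = 256 + 16 = 272
|ZJ|² = 4 + 4 = 8
|ZK|² = 256 + 1 = 257
Z is equidistant from F and J (both at squared distance 8), and every other site is strictly farther — so Z lies on the F–J Voronoi edge.

F and J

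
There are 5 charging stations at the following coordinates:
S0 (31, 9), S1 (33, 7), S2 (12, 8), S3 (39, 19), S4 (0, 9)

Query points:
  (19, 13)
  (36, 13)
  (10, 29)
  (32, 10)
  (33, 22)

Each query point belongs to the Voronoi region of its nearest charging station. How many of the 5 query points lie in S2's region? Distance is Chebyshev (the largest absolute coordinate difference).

(19, 13) — d to each: S0:12, S1:14, S2:7, S3:20, S4:19 → nearest is S2
(36, 13) — d to each: S0:5, S1:6, S2:24, S3:6, S4:36 → nearest is S0
(10, 29) — d to each: S0:21, S1:23, S2:21, S3:29, S4:20 → nearest is S4
(32, 10) — d to each: S0:1, S1:3, S2:20, S3:9, S4:32 → nearest is S0
(33, 22) — d to each: S0:13, S1:15, S2:21, S3:6, S4:33 → nearest is S3
1 of the 5 points has S2 as nearest.

1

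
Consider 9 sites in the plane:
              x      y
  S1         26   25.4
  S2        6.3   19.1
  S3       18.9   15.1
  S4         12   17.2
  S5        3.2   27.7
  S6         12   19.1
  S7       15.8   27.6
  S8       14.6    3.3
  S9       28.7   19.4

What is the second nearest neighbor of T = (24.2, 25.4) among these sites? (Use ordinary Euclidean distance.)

Since √ is increasing, it suffices to compare squared distances:
|TS1|² = 3.24 + 0 = 3.24
|TS2|² = 320.41 + 39.69 = 360.1
|TS3|² = 28.09 + 106.09 = 134.18
|TS4|² = 148.84 + 67.24 = 216.08
|TS5|² = 441 + 5.29 = 446.29
|TS6|² = 148.84 + 39.69 = 188.53
|TS7|² = 70.56 + 4.84 = 75.4
|TS8|² = 92.16 + 488.41 = 580.57
|TS9|² = 20.25 + 36 = 56.25
Sorted ascending: S1, S9, S7, … — the second-nearest is S9.

S9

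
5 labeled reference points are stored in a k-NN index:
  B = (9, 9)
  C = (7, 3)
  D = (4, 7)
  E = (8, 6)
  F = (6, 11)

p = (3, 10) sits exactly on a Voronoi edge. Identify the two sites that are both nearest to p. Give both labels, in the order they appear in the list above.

Squared distances from p to each site:
|pB|² = (3−9)² + (10−9)² = 36 + 1 = 37
|pC|² = (3−7)² + (10−3)² = 16 + 49 = 65
|pD|² = (3−4)² + (10−7)² = 1 + 9 = 10
|pE|² = (3−8)² + (10−6)² = 25 + 16 = 41
|pF|² = (3−6)² + (10−11)² = 9 + 1 = 10
p is equidistant from D and F (both at squared distance 10), and every other site is strictly farther — so p lies on the D–F Voronoi edge.

D and F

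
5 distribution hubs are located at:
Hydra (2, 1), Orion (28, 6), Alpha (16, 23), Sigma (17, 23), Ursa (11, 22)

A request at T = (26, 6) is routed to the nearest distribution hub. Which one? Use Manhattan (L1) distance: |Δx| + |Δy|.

d(T, Hydra) = |26−2| + |6−1| = 24 + 5 = 29
d(T, Orion) = |26−28| + |6−6| = 2 + 0 = 2
d(T, Alpha) = |26−16| + |6−23| = 10 + 17 = 27
d(T, Sigma) = |26−17| + |6−23| = 9 + 17 = 26
d(T, Ursa) = |26−11| + |6−22| = 15 + 16 = 31
Minimum is at Orion.

Orion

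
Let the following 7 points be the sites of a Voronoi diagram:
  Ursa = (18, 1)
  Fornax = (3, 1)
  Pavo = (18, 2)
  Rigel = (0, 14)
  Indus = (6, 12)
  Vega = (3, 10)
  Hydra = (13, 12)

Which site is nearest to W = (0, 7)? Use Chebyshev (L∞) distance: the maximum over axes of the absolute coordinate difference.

Vega

d(W, Ursa) = max(18, 6) = 18
d(W, Fornax) = max(3, 6) = 6
d(W, Pavo) = max(18, 5) = 18
d(W, Rigel) = max(0, 7) = 7
d(W, Indus) = max(6, 5) = 6
d(W, Vega) = max(3, 3) = 3
d(W, Hydra) = max(13, 5) = 13
Vega is nearest.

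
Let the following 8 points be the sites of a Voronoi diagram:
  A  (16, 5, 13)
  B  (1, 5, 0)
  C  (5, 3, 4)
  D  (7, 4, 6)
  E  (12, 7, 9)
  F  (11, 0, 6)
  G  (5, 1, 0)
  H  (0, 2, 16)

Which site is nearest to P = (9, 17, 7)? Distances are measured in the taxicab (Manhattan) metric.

E

d(P,A) = 7 + 12 + 6 = 25
d(P,B) = 8 + 12 + 7 = 27
d(P,C) = 4 + 14 + 3 = 21
d(P,D) = 2 + 13 + 1 = 16
d(P,E) = 3 + 10 + 2 = 15
d(P,F) = 2 + 17 + 1 = 20
d(P,G) = 4 + 16 + 7 = 27
d(P,H) = 9 + 15 + 9 = 33
The smallest is to E, so P lies in the Voronoi region of E.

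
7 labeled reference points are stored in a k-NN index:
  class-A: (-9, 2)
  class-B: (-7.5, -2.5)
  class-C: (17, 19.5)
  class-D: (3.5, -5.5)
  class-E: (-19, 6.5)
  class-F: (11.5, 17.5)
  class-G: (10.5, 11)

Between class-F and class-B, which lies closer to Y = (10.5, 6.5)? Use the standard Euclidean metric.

class-F

Compare squared distances:
d²(Y, class-F) = (10.5−11.5)² + (6.5−17.5)² = 1 + 121 = 122
d²(Y, class-B) = (10.5−(-7.5))² + (6.5−(-2.5))² = 324 + 81 = 405
122 < 405, so class-F is closer.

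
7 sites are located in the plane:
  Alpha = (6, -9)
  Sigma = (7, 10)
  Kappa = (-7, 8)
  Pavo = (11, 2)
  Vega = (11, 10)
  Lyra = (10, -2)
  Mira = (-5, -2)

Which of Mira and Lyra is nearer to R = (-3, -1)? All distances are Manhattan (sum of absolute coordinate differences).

d(R, Mira) = |-3−(-5)| + |-1−(-2)| = 2 + 1 = 3
d(R, Lyra) = |-3−10| + |-1−(-2)| = 13 + 1 = 14
3 < 14, so Mira is closer.

Mira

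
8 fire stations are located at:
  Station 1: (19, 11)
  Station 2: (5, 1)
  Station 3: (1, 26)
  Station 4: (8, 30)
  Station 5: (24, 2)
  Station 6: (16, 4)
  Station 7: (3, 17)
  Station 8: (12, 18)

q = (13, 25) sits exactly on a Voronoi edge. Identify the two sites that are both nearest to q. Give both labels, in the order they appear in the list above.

Squared distances from q to each site:
d²(q, Station 1) = (13−19)² + (25−11)² = 36 + 196 = 232
d²(q, Station 2) = (13−5)² + (25−1)² = 64 + 576 = 640
d²(q, Station 3) = (13−1)² + (25−26)² = 144 + 1 = 145
d²(q, Station 4) = (13−8)² + (25−30)² = 25 + 25 = 50
d²(q, Station 5) = (13−24)² + (25−2)² = 121 + 529 = 650
d²(q, Station 6) = (13−16)² + (25−4)² = 9 + 441 = 450
d²(q, Station 7) = (13−3)² + (25−17)² = 100 + 64 = 164
d²(q, Station 8) = (13−12)² + (25−18)² = 1 + 49 = 50
q is equidistant from Station 4 and Station 8 (both at squared distance 50), and every other site is strictly farther — so q lies on the Station 4–Station 8 Voronoi edge.

Station 4 and Station 8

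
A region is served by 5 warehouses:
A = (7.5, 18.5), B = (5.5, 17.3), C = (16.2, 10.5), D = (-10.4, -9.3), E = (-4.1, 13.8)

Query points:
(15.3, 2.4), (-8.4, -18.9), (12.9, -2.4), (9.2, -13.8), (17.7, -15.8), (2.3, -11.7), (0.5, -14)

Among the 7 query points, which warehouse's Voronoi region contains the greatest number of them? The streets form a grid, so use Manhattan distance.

D

(15.3, 2.4) — d to each: A:23.9, B:24.7, C:9, D:37.4, E:30.8 → nearest is C
(-8.4, -18.9) — d to each: A:53.3, B:50.1, C:54, D:11.6, E:37 → nearest is D
(12.9, -2.4) — d to each: A:26.3, B:27.1, C:16.2, D:30.2, E:33.2 → nearest is C
(9.2, -13.8) — d to each: A:34, B:34.8, C:31.3, D:24.1, E:40.9 → nearest is D
(17.7, -15.8) — d to each: A:44.5, B:45.3, C:27.8, D:34.6, E:51.4 → nearest is C
(2.3, -11.7) — d to each: A:35.4, B:32.2, C:36.1, D:15.1, E:31.9 → nearest is D
(0.5, -14) — d to each: A:39.5, B:36.3, C:40.2, D:15.6, E:32.4 → nearest is D
Tally — C:3, D:4. D captures the most (4).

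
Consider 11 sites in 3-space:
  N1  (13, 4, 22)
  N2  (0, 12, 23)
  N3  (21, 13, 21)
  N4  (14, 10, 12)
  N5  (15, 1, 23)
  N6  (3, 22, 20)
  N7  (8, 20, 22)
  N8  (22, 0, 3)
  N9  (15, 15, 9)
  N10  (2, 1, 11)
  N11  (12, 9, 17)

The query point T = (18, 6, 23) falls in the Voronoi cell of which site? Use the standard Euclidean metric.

Since √ is increasing, it suffices to compare squared distances:
|TN1|² = 25 + 4 + 1 = 30
|TN2|² = 324 + 36 + 0 = 360
|TN3|² = 9 + 49 + 4 = 62
|TN4|² = 16 + 16 + 121 = 153
|TN5|² = 9 + 25 + 0 = 34
|TN6|² = 225 + 256 + 9 = 490
|TN7|² = 100 + 196 + 1 = 297
|TN8|² = 16 + 36 + 400 = 452
|TN9|² = 9 + 81 + 196 = 286
d²(T, N10) = 256 + 25 + 144 = 425
d²(T, N11) = 36 + 9 + 36 = 81
N1 is nearest.

N1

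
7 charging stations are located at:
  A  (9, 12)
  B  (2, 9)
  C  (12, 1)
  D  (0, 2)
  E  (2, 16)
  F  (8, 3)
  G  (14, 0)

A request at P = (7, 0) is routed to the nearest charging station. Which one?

F

Squared Euclidean distances:
|PA|² = (7−9)² + (0−12)² = 4 + 144 = 148
|PB|² = (7−2)² + (0−9)² = 25 + 81 = 106
|PC|² = (7−12)² + (0−1)² = 25 + 1 = 26
|PD|² = (7−0)² + (0−2)² = 49 + 4 = 53
|PE|² = (7−2)² + (0−16)² = 25 + 256 = 281
|PF|² = (7−8)² + (0−3)² = 1 + 9 = 10
|PG|² = (7−14)² + (0−0)² = 49 + 0 = 49
The smallest is to F, so P lies in the Voronoi region of F.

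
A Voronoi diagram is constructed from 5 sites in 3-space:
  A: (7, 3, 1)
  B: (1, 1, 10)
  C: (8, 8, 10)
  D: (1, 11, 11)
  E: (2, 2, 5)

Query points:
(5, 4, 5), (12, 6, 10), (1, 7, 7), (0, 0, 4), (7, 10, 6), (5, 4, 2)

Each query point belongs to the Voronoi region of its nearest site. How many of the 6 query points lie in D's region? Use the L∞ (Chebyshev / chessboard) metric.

(5, 4, 5) — d to each: A:4, B:5, C:5, D:7, E:3 → nearest is E
(12, 6, 10) — d to each: A:9, B:11, C:4, D:11, E:10 → nearest is C
(1, 7, 7) — d to each: A:6, B:6, C:7, D:4, E:5 → nearest is D
(0, 0, 4) — d to each: A:7, B:6, C:8, D:11, E:2 → nearest is E
(7, 10, 6) — d to each: A:7, B:9, C:4, D:6, E:8 → nearest is C
(5, 4, 2) — d to each: A:2, B:8, C:8, D:9, E:3 → nearest is A
1 of the 6 points has D as nearest.

1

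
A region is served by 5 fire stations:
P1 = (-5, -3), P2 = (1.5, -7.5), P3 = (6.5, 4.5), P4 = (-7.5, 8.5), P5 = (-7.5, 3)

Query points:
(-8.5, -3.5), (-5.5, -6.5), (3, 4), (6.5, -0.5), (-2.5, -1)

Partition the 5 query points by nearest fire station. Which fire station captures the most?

P1

(-8.5, -3.5) — d² to each: P1:12.5, P2:116, P3:289, P4:145, P5:43.25 → nearest is P1
(-5.5, -6.5) — d² to each: P1:12.5, P2:50, P3:265, P4:229, P5:94.25 → nearest is P1
(3, 4) — d² to each: P1:113, P2:134.5, P3:12.5, P4:130.5, P5:111.25 → nearest is P3
(6.5, -0.5) — d² to each: P1:138.5, P2:74, P3:25, P4:277, P5:208.25 → nearest is P3
(-2.5, -1) — d² to each: P1:10.25, P2:58.25, P3:111.25, P4:115.25, P5:41 → nearest is P1
Tally — P1:3, P3:2. P1 captures the most (3).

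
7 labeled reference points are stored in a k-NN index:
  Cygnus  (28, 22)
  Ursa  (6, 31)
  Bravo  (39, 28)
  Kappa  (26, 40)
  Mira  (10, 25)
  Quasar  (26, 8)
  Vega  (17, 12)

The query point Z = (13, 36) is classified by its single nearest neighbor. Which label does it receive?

Ursa

Since √ is increasing, it suffices to compare squared distances:
d²(Z, Cygnus) = 225 + 196 = 421
d²(Z, Ursa) = 49 + 25 = 74
d²(Z, Bravo) = 676 + 64 = 740
d²(Z, Kappa) = 169 + 16 = 185
d²(Z, Mira) = 9 + 121 = 130
d²(Z, Quasar) = 169 + 784 = 953
d²(Z, Vega) = 16 + 576 = 592
Minimum is at Ursa.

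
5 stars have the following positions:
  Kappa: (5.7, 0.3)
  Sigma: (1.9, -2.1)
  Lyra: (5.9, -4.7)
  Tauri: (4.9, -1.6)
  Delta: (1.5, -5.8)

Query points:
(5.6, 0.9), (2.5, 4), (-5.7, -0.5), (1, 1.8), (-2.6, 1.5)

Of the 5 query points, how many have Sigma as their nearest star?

3

(5.6, 0.9) — d² to each: Kappa:0.37, Sigma:22.69, Lyra:31.45, Tauri:6.74, Delta:61.7 → nearest is Kappa
(2.5, 4) — d² to each: Kappa:23.93, Sigma:37.57, Lyra:87.25, Tauri:37.12, Delta:97.04 → nearest is Kappa
(-5.7, -0.5) — d² to each: Kappa:130.6, Sigma:60.32, Lyra:152.2, Tauri:113.57, Delta:79.93 → nearest is Sigma
(1, 1.8) — d² to each: Kappa:24.34, Sigma:16.02, Lyra:66.26, Tauri:26.77, Delta:58.01 → nearest is Sigma
(-2.6, 1.5) — d² to each: Kappa:70.33, Sigma:33.21, Lyra:110.69, Tauri:65.86, Delta:70.1 → nearest is Sigma
3 of the 5 points have Sigma as nearest.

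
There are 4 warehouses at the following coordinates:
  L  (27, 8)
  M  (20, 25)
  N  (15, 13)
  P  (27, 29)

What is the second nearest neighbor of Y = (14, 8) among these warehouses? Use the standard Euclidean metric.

L

Since √ is increasing, it suffices to compare squared distances:
|YL|² = (14−27)² + (8−8)² = 169 + 0 = 169
|YM|² = (14−20)² + (8−25)² = 36 + 289 = 325
|YN|² = (14−15)² + (8−13)² = 1 + 25 = 26
|YP|² = (14−27)² + (8−29)² = 169 + 441 = 610
Sorted ascending: N, L, M, … — the second-nearest is L.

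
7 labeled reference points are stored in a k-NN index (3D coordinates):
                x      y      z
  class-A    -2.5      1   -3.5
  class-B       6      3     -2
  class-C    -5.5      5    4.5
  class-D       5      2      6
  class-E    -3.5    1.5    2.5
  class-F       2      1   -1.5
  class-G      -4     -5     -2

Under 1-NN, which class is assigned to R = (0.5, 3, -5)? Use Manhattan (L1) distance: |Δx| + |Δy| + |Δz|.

class-A

d(R, class-A) = |0.5−(-2.5)| + |3−1| + |-5−(-3.5)| = 3 + 2 + 1.5 = 6.5
d(R, class-B) = |0.5−6| + |3−3| + |-5−(-2)| = 5.5 + 0 + 3 = 8.5
d(R, class-C) = |0.5−(-5.5)| + |3−5| + |-5−4.5| = 6 + 2 + 9.5 = 17.5
d(R, class-D) = |0.5−5| + |3−2| + |-5−6| = 4.5 + 1 + 11 = 16.5
d(R, class-E) = |0.5−(-3.5)| + |3−1.5| + |-5−2.5| = 4 + 1.5 + 7.5 = 13
d(R, class-F) = |0.5−2| + |3−1| + |-5−(-1.5)| = 1.5 + 2 + 3.5 = 7
d(R, class-G) = |0.5−(-4)| + |3−(-5)| + |-5−(-2)| = 4.5 + 8 + 3 = 15.5
Minimum is at class-A.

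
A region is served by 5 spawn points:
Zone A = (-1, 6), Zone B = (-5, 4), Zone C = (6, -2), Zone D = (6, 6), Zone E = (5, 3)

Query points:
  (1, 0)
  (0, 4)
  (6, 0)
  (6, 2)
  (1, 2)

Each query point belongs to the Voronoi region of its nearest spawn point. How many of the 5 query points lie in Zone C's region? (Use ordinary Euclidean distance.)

1

(1, 0) — d² to each: Zone A:40, Zone B:52, Zone C:29, Zone D:61, Zone E:25 → nearest is Zone E
(0, 4) — d² to each: Zone A:5, Zone B:25, Zone C:72, Zone D:40, Zone E:26 → nearest is Zone A
(6, 0) — d² to each: Zone A:85, Zone B:137, Zone C:4, Zone D:36, Zone E:10 → nearest is Zone C
(6, 2) — d² to each: Zone A:65, Zone B:125, Zone C:16, Zone D:16, Zone E:2 → nearest is Zone E
(1, 2) — d² to each: Zone A:20, Zone B:40, Zone C:41, Zone D:41, Zone E:17 → nearest is Zone E
1 of the 5 points has Zone C as nearest.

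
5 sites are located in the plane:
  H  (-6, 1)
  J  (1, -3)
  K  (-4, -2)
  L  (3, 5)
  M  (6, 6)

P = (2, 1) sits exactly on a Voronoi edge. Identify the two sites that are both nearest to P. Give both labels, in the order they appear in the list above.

Squared distances from P to each site:
|PH|² = (2−(-6))² + (1−1)² = 64 + 0 = 64
|PJ|² = (2−1)² + (1−(-3))² = 1 + 16 = 17
|PK|² = (2−(-4))² + (1−(-2))² = 36 + 9 = 45
|PL|² = (2−3)² + (1−5)² = 1 + 16 = 17
|PM|² = (2−6)² + (1−6)² = 16 + 25 = 41
P is equidistant from J and L (both at squared distance 17), and every other site is strictly farther — so P lies on the J–L Voronoi edge.

J and L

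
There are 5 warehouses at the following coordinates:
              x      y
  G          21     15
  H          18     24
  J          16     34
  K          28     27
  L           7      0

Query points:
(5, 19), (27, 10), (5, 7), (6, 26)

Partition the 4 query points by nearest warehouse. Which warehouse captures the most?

H

(5, 19) — d² to each: G:272, H:194, J:346, K:593, L:365 → nearest is H
(27, 10) — d² to each: G:61, H:277, J:697, K:290, L:500 → nearest is G
(5, 7) — d² to each: G:320, H:458, J:850, K:929, L:53 → nearest is L
(6, 26) — d² to each: G:346, H:148, J:164, K:485, L:677 → nearest is H
Tally — G:1, H:2, L:1. H captures the most (2).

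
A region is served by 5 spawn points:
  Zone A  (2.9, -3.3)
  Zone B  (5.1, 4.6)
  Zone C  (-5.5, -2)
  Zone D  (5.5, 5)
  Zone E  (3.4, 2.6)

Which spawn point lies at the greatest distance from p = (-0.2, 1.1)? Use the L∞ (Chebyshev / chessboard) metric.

d(p, Zone A) = max(3.1, 4.4) = 4.4
d(p, Zone B) = max(5.3, 3.5) = 5.3
d(p, Zone C) = max(5.3, 3.1) = 5.3
d(p, Zone D) = max(5.7, 3.9) = 5.7
d(p, Zone E) = max(3.6, 1.5) = 3.6
The largest is to Zone D.

Zone D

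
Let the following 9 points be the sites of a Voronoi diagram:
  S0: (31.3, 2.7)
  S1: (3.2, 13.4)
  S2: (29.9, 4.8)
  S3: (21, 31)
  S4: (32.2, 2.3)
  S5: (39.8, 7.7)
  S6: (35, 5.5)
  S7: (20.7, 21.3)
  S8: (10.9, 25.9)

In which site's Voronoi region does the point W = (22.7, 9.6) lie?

S2

Squared Euclidean distances:
|WS0|² = (22.7−31.3)² + (9.6−2.7)² = 73.96 + 47.61 = 121.57
|WS1|² = (22.7−3.2)² + (9.6−13.4)² = 380.25 + 14.44 = 394.69
|WS2|² = (22.7−29.9)² + (9.6−4.8)² = 51.84 + 23.04 = 74.88
|WS3|² = (22.7−21)² + (9.6−31)² = 2.89 + 457.96 = 460.85
|WS4|² = (22.7−32.2)² + (9.6−2.3)² = 90.25 + 53.29 = 143.54
|WS5|² = (22.7−39.8)² + (9.6−7.7)² = 292.41 + 3.61 = 296.02
|WS6|² = (22.7−35)² + (9.6−5.5)² = 151.29 + 16.81 = 168.1
|WS7|² = (22.7−20.7)² + (9.6−21.3)² = 4 + 136.89 = 140.89
|WS8|² = (22.7−10.9)² + (9.6−25.9)² = 139.24 + 265.69 = 404.93
The smallest is to S2, so W lies in the Voronoi region of S2.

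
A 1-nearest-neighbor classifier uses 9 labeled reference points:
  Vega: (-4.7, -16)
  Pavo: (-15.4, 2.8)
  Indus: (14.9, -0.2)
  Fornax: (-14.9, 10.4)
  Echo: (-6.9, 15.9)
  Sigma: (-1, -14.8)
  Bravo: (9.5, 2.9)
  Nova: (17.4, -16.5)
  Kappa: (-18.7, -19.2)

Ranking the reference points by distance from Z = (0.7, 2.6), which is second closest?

Indus

Squared Euclidean distances:
d²(Z, Vega) = (0.7−(-4.7))² + (2.6−(-16))² = 29.16 + 345.96 = 375.12
d²(Z, Pavo) = (0.7−(-15.4))² + (2.6−2.8)² = 259.21 + 0.04 = 259.25
d²(Z, Indus) = (0.7−14.9)² + (2.6−(-0.2))² = 201.64 + 7.84 = 209.48
d²(Z, Fornax) = (0.7−(-14.9))² + (2.6−10.4)² = 243.36 + 60.84 = 304.2
d²(Z, Echo) = (0.7−(-6.9))² + (2.6−15.9)² = 57.76 + 176.89 = 234.65
d²(Z, Sigma) = (0.7−(-1))² + (2.6−(-14.8))² = 2.89 + 302.76 = 305.65
d²(Z, Bravo) = (0.7−9.5)² + (2.6−2.9)² = 77.44 + 0.09 = 77.53
d²(Z, Nova) = (0.7−17.4)² + (2.6−(-16.5))² = 278.89 + 364.81 = 643.7
d²(Z, Kappa) = (0.7−(-18.7))² + (2.6−(-19.2))² = 376.36 + 475.24 = 851.6
Sorted ascending: Bravo, Indus, Echo, … — the second-nearest is Indus.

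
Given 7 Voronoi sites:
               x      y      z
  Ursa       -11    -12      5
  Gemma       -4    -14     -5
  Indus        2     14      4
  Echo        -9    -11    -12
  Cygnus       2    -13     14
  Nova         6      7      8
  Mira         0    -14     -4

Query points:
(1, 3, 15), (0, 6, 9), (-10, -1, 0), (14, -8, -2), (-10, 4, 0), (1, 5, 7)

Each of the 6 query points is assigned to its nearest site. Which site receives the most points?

Nova

(1, 3, 15) — d² to each: Ursa:469, Gemma:714, Indus:243, Echo:1025, Cygnus:258, Nova:90, Mira:651 → nearest is Nova
(0, 6, 9) — d² to each: Ursa:461, Gemma:612, Indus:93, Echo:811, Cygnus:390, Nova:38, Mira:569 → nearest is Nova
(-10, -1, 0) — d² to each: Ursa:147, Gemma:230, Indus:385, Echo:245, Cygnus:484, Nova:384, Mira:285 → nearest is Ursa
(14, -8, -2) — d² to each: Ursa:690, Gemma:369, Indus:664, Echo:638, Cygnus:425, Nova:389, Mira:236 → nearest is Mira
(-10, 4, 0) — d² to each: Ursa:282, Gemma:385, Indus:260, Echo:370, Cygnus:629, Nova:329, Mira:440 → nearest is Indus
(1, 5, 7) — d² to each: Ursa:437, Gemma:530, Indus:91, Echo:717, Cygnus:374, Nova:30, Mira:483 → nearest is Nova
Tally — Ursa:1, Indus:1, Nova:3, Mira:1. Nova captures the most (3).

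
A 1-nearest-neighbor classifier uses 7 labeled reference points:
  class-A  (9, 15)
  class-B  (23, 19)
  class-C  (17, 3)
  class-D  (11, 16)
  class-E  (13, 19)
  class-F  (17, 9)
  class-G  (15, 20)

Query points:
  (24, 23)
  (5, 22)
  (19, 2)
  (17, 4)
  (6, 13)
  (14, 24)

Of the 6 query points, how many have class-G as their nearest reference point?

1

(24, 23) — d² to each: class-A:289, class-B:17, class-C:449, class-D:218, class-E:137, class-F:245, class-G:90 → nearest is class-B
(5, 22) — d² to each: class-A:65, class-B:333, class-C:505, class-D:72, class-E:73, class-F:313, class-G:104 → nearest is class-A
(19, 2) — d² to each: class-A:269, class-B:305, class-C:5, class-D:260, class-E:325, class-F:53, class-G:340 → nearest is class-C
(17, 4) — d² to each: class-A:185, class-B:261, class-C:1, class-D:180, class-E:241, class-F:25, class-G:260 → nearest is class-C
(6, 13) — d² to each: class-A:13, class-B:325, class-C:221, class-D:34, class-E:85, class-F:137, class-G:130 → nearest is class-A
(14, 24) — d² to each: class-A:106, class-B:106, class-C:450, class-D:73, class-E:26, class-F:234, class-G:17 → nearest is class-G
1 of the 6 points has class-G as nearest.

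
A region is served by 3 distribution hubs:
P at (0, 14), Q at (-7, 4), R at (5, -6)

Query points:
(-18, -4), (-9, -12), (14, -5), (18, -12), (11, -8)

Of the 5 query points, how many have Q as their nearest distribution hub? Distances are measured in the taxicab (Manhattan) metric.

2

(-18, -4) — d to each: P:36, Q:19, R:25 → nearest is Q
(-9, -12) — d to each: P:35, Q:18, R:20 → nearest is Q
(14, -5) — d to each: P:33, Q:30, R:10 → nearest is R
(18, -12) — d to each: P:44, Q:41, R:19 → nearest is R
(11, -8) — d to each: P:33, Q:30, R:8 → nearest is R
2 of the 5 points have Q as nearest.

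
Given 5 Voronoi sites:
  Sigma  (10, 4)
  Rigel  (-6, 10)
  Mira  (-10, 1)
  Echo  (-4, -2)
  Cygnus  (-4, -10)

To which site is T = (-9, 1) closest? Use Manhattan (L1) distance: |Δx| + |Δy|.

d(T, Sigma) = 19 + 3 = 22
d(T, Rigel) = 3 + 9 = 12
d(T, Mira) = 1 + 0 = 1
d(T, Echo) = 5 + 3 = 8
d(T, Cygnus) = 5 + 11 = 16
The smallest is to Mira, so T lies in the Voronoi region of Mira.

Mira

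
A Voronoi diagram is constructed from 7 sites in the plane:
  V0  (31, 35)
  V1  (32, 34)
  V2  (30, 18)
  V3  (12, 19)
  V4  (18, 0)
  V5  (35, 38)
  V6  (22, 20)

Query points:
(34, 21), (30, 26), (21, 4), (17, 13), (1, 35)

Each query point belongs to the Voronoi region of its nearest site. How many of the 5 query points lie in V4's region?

(34, 21) — d² to each: V0:205, V1:173, V2:25, V3:488, V4:697, V5:290, V6:145 → nearest is V2
(30, 26) — d² to each: V0:82, V1:68, V2:64, V3:373, V4:820, V5:169, V6:100 → nearest is V2
(21, 4) — d² to each: V0:1061, V1:1021, V2:277, V3:306, V4:25, V5:1352, V6:257 → nearest is V4
(17, 13) — d² to each: V0:680, V1:666, V2:194, V3:61, V4:170, V5:949, V6:74 → nearest is V3
(1, 35) — d² to each: V0:900, V1:962, V2:1130, V3:377, V4:1514, V5:1165, V6:666 → nearest is V3
1 of the 5 points has V4 as nearest.

1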